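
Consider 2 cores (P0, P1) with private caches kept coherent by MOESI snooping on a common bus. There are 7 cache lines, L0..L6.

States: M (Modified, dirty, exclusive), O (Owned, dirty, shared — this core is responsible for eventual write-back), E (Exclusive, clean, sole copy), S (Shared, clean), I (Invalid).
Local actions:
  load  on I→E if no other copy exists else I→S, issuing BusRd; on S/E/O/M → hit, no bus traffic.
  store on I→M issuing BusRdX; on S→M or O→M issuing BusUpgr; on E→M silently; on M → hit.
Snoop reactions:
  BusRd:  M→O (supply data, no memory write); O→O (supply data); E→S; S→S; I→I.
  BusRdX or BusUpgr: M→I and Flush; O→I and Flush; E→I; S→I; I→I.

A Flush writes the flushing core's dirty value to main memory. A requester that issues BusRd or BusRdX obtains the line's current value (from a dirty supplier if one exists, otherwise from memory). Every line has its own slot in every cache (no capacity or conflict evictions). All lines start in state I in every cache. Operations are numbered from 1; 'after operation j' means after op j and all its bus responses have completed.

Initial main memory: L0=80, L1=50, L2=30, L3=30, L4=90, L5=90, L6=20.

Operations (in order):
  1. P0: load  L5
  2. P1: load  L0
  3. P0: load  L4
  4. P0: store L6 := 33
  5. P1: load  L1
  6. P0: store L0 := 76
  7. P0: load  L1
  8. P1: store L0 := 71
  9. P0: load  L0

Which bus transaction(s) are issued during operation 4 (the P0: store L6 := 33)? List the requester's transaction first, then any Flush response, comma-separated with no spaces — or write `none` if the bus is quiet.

bus = BusRdX

1. P0: load  L5  bus=[BusRd]  L5: P0=E P1=I  mem[L5]=90
2. P1: load  L0  bus=[BusRd]  L0: P0=I P1=E  mem[L0]=80
3. P0: load  L4  bus=[BusRd]  L4: P0=E P1=I  mem[L4]=90
4. P0: store L6 := 33  bus=[BusRdX]  L6: P0=M P1=I  mem[L6]=20
5. P1: load  L1  bus=[BusRd]  L1: P0=I P1=E  mem[L1]=50
6. P0: store L0 := 76  bus=[BusRdX]  L0: P0=M P1=I  mem[L0]=80
7. P0: load  L1  bus=[BusRd]  L1: P0=S P1=S  mem[L1]=50
8. P1: store L0 := 71  bus=[BusRdX,Flush]  L0: P0=I P1=M  mem[L0]=76
9. P0: load  L0  bus=[BusRd]  L0: P0=S P1=O  mem[L0]=76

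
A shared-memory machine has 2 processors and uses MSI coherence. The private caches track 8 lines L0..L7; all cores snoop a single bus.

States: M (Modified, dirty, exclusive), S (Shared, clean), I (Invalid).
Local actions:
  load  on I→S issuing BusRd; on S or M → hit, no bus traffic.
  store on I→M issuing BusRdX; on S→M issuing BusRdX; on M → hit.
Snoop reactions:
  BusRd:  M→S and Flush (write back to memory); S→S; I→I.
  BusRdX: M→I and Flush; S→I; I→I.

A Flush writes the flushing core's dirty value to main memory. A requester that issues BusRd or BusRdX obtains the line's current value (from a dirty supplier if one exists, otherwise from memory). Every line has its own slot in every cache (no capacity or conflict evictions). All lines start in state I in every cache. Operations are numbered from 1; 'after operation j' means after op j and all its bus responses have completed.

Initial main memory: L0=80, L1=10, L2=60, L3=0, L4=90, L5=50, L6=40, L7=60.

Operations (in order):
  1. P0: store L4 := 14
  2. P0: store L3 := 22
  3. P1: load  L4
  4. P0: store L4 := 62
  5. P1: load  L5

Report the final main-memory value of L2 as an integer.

memory[L2] = 60

1. P0: store L4 := 14  bus=[BusRdX]  L4: P0=M P1=I  mem[L4]=90
2. P0: store L3 := 22  bus=[BusRdX]  L3: P0=M P1=I  mem[L3]=0
3. P1: load  L4  bus=[BusRd,Flush]  L4: P0=S P1=S  mem[L4]=14
4. P0: store L4 := 62  bus=[BusRdX]  L4: P0=M P1=I  mem[L4]=14
5. P1: load  L5  bus=[BusRd]  L5: P0=I P1=S  mem[L5]=50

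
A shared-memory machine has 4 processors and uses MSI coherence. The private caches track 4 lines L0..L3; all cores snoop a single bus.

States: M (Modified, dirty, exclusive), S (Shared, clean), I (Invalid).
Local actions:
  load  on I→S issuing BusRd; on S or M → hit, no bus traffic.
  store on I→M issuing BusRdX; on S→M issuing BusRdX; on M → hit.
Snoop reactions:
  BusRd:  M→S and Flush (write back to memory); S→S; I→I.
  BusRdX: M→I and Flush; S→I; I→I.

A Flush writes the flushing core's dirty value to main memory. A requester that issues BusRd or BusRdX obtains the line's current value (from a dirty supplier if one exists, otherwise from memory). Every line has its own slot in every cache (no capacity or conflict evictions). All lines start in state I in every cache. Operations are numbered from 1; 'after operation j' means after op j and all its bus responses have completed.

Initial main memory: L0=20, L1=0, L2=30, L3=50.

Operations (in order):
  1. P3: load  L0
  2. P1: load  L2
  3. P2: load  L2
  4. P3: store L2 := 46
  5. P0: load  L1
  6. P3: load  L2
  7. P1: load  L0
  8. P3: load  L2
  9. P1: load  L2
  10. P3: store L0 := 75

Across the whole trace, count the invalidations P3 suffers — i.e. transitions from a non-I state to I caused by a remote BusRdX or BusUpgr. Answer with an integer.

[1] P3: load  L0 | P0:I, P1:I, P2:I, P3:S(20) | bus: BusRd
[2] P1: load  L2 | P0:I, P1:S(30), P2:I, P3:I | bus: BusRd
[3] P2: load  L2 | P0:I, P1:S(30), P2:S(30), P3:I | bus: BusRd
[4] P3: store L2 := 46 | P0:I, P1:I, P2:I, P3:M(46) | bus: BusRdX
[5] P0: load  L1 | P0:S(0), P1:I, P2:I, P3:I | bus: BusRd
[6] P3: load  L2 | P0:I, P1:I, P2:I, P3:M(46) | bus: none
[7] P1: load  L0 | P0:I, P1:S(20), P2:I, P3:S(20) | bus: BusRd
[8] P3: load  L2 | P0:I, P1:I, P2:I, P3:M(46) | bus: none
[9] P1: load  L2 | P0:I, P1:S(46), P2:I, P3:S(46) | bus: BusRd,Flush
[10] P3: store L0 := 75 | P0:I, P1:I, P2:I, P3:M(75) | bus: BusRdX

invalidations = 0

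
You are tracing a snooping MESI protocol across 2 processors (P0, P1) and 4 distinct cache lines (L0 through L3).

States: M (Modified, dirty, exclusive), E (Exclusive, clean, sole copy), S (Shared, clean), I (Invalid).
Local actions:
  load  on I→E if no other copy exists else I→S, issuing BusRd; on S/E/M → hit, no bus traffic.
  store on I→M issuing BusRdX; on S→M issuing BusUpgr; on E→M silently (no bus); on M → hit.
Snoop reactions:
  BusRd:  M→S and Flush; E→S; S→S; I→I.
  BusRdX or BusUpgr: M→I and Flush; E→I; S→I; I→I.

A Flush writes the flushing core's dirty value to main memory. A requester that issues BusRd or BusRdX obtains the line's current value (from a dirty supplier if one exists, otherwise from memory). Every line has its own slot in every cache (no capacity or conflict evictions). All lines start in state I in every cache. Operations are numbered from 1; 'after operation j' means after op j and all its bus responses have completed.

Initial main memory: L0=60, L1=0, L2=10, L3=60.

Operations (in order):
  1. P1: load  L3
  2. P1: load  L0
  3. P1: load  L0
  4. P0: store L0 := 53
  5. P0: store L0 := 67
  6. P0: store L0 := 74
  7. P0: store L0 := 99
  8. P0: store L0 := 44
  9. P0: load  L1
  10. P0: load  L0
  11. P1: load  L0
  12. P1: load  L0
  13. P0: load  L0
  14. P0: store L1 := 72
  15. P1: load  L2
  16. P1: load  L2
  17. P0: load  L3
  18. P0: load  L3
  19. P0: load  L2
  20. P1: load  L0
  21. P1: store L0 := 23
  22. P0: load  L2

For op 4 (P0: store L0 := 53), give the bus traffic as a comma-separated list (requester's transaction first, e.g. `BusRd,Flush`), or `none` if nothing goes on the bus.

  op1 P1: load  L3 → I/E on L3; bus BusRd; mem=60
  op2 P1: load  L0 → I/E on L0; bus BusRd; mem=60
  op3 P1: load  L0 → I/E on L0; bus (none); mem=60
  op4 P0: store L0 := 53 → M/I on L0; bus BusRdX; mem=60
  op5 P0: store L0 := 67 → M/I on L0; bus (none); mem=60
  op6 P0: store L0 := 74 → M/I on L0; bus (none); mem=60
  op7 P0: store L0 := 99 → M/I on L0; bus (none); mem=60
  op8 P0: store L0 := 44 → M/I on L0; bus (none); mem=60
  op9 P0: load  L1 → E/I on L1; bus BusRd; mem=0
  op10 P0: load  L0 → M/I on L0; bus (none); mem=60
  op11 P1: load  L0 → S/S on L0; bus BusRd Flush; mem=44
  op12 P1: load  L0 → S/S on L0; bus (none); mem=44
  op13 P0: load  L0 → S/S on L0; bus (none); mem=44
  op14 P0: store L1 := 72 → M/I on L1; bus (none); mem=0
  op15 P1: load  L2 → I/E on L2; bus BusRd; mem=10
  op16 P1: load  L2 → I/E on L2; bus (none); mem=10
  op17 P0: load  L3 → S/S on L3; bus BusRd; mem=60
  op18 P0: load  L3 → S/S on L3; bus (none); mem=60
  op19 P0: load  L2 → S/S on L2; bus BusRd; mem=10
  op20 P1: load  L0 → S/S on L0; bus (none); mem=44
  op21 P1: store L0 := 23 → I/M on L0; bus BusUpgr; mem=44
  op22 P0: load  L2 → S/S on L2; bus (none); mem=10

bus = BusRdX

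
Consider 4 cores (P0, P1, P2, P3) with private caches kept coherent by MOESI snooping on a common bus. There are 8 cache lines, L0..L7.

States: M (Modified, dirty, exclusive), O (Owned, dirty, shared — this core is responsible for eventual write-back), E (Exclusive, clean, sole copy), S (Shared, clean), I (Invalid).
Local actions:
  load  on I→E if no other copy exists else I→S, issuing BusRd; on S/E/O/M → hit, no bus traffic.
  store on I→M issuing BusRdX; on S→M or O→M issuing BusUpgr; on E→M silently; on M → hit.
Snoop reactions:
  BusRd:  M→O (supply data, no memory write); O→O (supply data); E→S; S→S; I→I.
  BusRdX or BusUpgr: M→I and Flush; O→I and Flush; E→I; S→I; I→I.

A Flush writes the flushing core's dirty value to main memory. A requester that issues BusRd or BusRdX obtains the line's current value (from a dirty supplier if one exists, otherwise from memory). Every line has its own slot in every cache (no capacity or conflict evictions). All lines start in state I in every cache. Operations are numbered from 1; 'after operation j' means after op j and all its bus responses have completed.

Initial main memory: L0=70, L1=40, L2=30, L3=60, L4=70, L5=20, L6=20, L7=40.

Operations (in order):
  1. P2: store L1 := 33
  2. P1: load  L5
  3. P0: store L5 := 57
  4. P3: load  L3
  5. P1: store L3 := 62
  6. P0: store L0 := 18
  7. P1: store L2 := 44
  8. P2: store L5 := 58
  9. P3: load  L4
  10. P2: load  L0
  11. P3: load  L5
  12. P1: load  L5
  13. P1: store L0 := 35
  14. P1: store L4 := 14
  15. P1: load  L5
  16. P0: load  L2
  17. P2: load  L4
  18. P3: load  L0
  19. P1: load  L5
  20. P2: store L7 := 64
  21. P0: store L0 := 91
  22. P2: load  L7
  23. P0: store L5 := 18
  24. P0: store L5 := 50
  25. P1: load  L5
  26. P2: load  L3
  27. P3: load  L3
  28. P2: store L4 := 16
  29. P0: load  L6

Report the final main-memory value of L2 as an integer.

[1] P2: store L1 := 33 | P0:I, P1:I, P2:M(33), P3:I | bus: BusRdX
[2] P1: load  L5 | P0:I, P1:E(20), P2:I, P3:I | bus: BusRd
[3] P0: store L5 := 57 | P0:M(57), P1:I, P2:I, P3:I | bus: BusRdX
[4] P3: load  L3 | P0:I, P1:I, P2:I, P3:E(60) | bus: BusRd
[5] P1: store L3 := 62 | P0:I, P1:M(62), P2:I, P3:I | bus: BusRdX
[6] P0: store L0 := 18 | P0:M(18), P1:I, P2:I, P3:I | bus: BusRdX
[7] P1: store L2 := 44 | P0:I, P1:M(44), P2:I, P3:I | bus: BusRdX
[8] P2: store L5 := 58 | P0:I, P1:I, P2:M(58), P3:I | bus: BusRdX,Flush
[9] P3: load  L4 | P0:I, P1:I, P2:I, P3:E(70) | bus: BusRd
[10] P2: load  L0 | P0:O(18), P1:I, P2:S(18), P3:I | bus: BusRd
[11] P3: load  L5 | P0:I, P1:I, P2:O(58), P3:S(58) | bus: BusRd
[12] P1: load  L5 | P0:I, P1:S(58), P2:O(58), P3:S(58) | bus: BusRd
[13] P1: store L0 := 35 | P0:I, P1:M(35), P2:I, P3:I | bus: BusRdX,Flush
[14] P1: store L4 := 14 | P0:I, P1:M(14), P2:I, P3:I | bus: BusRdX
[15] P1: load  L5 | P0:I, P1:S(58), P2:O(58), P3:S(58) | bus: none
[16] P0: load  L2 | P0:S(44), P1:O(44), P2:I, P3:I | bus: BusRd
[17] P2: load  L4 | P0:I, P1:O(14), P2:S(14), P3:I | bus: BusRd
[18] P3: load  L0 | P0:I, P1:O(35), P2:I, P3:S(35) | bus: BusRd
[19] P1: load  L5 | P0:I, P1:S(58), P2:O(58), P3:S(58) | bus: none
[20] P2: store L7 := 64 | P0:I, P1:I, P2:M(64), P3:I | bus: BusRdX
[21] P0: store L0 := 91 | P0:M(91), P1:I, P2:I, P3:I | bus: BusRdX,Flush
[22] P2: load  L7 | P0:I, P1:I, P2:M(64), P3:I | bus: none
[23] P0: store L5 := 18 | P0:M(18), P1:I, P2:I, P3:I | bus: BusRdX,Flush
[24] P0: store L5 := 50 | P0:M(50), P1:I, P2:I, P3:I | bus: none
[25] P1: load  L5 | P0:O(50), P1:S(50), P2:I, P3:I | bus: BusRd
[26] P2: load  L3 | P0:I, P1:O(62), P2:S(62), P3:I | bus: BusRd
[27] P3: load  L3 | P0:I, P1:O(62), P2:S(62), P3:S(62) | bus: BusRd
[28] P2: store L4 := 16 | P0:I, P1:I, P2:M(16), P3:I | bus: BusUpgr,Flush
[29] P0: load  L6 | P0:E(20), P1:I, P2:I, P3:I | bus: BusRd

memory[L2] = 30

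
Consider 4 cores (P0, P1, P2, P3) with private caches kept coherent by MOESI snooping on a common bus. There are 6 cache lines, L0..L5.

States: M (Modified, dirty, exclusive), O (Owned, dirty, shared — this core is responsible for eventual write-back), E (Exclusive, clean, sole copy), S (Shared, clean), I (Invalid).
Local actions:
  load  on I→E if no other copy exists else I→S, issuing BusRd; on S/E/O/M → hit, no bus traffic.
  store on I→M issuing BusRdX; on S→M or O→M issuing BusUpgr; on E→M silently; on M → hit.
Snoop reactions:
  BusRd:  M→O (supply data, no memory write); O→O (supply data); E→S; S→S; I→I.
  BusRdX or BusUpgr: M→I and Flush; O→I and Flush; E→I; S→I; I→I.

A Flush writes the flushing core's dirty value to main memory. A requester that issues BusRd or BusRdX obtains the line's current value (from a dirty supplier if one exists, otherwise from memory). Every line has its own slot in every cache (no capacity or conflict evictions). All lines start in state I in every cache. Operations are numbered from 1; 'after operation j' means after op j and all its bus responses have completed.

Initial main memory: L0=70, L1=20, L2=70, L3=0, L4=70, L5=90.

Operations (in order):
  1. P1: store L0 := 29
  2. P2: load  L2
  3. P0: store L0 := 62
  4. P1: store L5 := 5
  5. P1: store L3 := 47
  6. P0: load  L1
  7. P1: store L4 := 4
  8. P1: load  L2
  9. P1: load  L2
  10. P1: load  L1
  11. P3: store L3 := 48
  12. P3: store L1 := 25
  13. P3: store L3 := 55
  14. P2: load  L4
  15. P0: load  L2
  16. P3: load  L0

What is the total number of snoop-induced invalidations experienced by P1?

1. P1: store L0 := 29  bus=[BusRdX]  L0: P0=I P1=M P2=I P3=I  mem[L0]=70
2. P2: load  L2  bus=[BusRd]  L2: P0=I P1=I P2=E P3=I  mem[L2]=70
3. P0: store L0 := 62  bus=[BusRdX,Flush]  L0: P0=M P1=I P2=I P3=I  mem[L0]=29
4. P1: store L5 := 5  bus=[BusRdX]  L5: P0=I P1=M P2=I P3=I  mem[L5]=90
5. P1: store L3 := 47  bus=[BusRdX]  L3: P0=I P1=M P2=I P3=I  mem[L3]=0
6. P0: load  L1  bus=[BusRd]  L1: P0=E P1=I P2=I P3=I  mem[L1]=20
7. P1: store L4 := 4  bus=[BusRdX]  L4: P0=I P1=M P2=I P3=I  mem[L4]=70
8. P1: load  L2  bus=[BusRd]  L2: P0=I P1=S P2=S P3=I  mem[L2]=70
9. P1: load  L2  bus=[-]  L2: P0=I P1=S P2=S P3=I  mem[L2]=70
10. P1: load  L1  bus=[BusRd]  L1: P0=S P1=S P2=I P3=I  mem[L1]=20
11. P3: store L3 := 48  bus=[BusRdX,Flush]  L3: P0=I P1=I P2=I P3=M  mem[L3]=47
12. P3: store L1 := 25  bus=[BusRdX]  L1: P0=I P1=I P2=I P3=M  mem[L1]=20
13. P3: store L3 := 55  bus=[-]  L3: P0=I P1=I P2=I P3=M  mem[L3]=47
14. P2: load  L4  bus=[BusRd]  L4: P0=I P1=O P2=S P3=I  mem[L4]=70
15. P0: load  L2  bus=[BusRd]  L2: P0=S P1=S P2=S P3=I  mem[L2]=70
16. P3: load  L0  bus=[BusRd]  L0: P0=O P1=I P2=I P3=S  mem[L0]=29

invalidations = 3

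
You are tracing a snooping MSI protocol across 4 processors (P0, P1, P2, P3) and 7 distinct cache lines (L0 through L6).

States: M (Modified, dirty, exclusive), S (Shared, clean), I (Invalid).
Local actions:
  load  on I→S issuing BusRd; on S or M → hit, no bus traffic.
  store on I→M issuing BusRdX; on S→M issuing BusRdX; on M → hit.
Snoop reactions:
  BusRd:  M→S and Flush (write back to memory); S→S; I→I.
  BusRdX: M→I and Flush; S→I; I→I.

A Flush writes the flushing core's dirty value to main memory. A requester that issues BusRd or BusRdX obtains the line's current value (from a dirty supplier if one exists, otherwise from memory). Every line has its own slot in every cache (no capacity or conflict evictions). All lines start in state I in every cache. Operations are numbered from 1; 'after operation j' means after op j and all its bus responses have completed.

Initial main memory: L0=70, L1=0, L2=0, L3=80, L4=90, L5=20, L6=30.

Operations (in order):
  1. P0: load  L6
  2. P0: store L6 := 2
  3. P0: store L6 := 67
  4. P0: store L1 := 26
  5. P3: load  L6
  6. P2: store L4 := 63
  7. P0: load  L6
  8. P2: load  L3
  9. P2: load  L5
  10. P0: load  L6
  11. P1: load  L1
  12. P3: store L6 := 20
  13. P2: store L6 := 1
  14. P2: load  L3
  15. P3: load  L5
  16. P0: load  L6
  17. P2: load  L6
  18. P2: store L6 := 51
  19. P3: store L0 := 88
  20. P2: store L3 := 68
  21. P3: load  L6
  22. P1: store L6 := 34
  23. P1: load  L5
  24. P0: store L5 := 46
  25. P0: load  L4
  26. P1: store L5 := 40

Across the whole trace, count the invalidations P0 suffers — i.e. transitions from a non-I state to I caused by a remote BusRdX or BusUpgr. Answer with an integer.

[1] P0: load  L6 | P0:S(30), P1:I, P2:I, P3:I | bus: BusRd
[2] P0: store L6 := 2 | P0:M(2), P1:I, P2:I, P3:I | bus: BusRdX
[3] P0: store L6 := 67 | P0:M(67), P1:I, P2:I, P3:I | bus: none
[4] P0: store L1 := 26 | P0:M(26), P1:I, P2:I, P3:I | bus: BusRdX
[5] P3: load  L6 | P0:S(67), P1:I, P2:I, P3:S(67) | bus: BusRd,Flush
[6] P2: store L4 := 63 | P0:I, P1:I, P2:M(63), P3:I | bus: BusRdX
[7] P0: load  L6 | P0:S(67), P1:I, P2:I, P3:S(67) | bus: none
[8] P2: load  L3 | P0:I, P1:I, P2:S(80), P3:I | bus: BusRd
[9] P2: load  L5 | P0:I, P1:I, P2:S(20), P3:I | bus: BusRd
[10] P0: load  L6 | P0:S(67), P1:I, P2:I, P3:S(67) | bus: none
[11] P1: load  L1 | P0:S(26), P1:S(26), P2:I, P3:I | bus: BusRd,Flush
[12] P3: store L6 := 20 | P0:I, P1:I, P2:I, P3:M(20) | bus: BusRdX
[13] P2: store L6 := 1 | P0:I, P1:I, P2:M(1), P3:I | bus: BusRdX,Flush
[14] P2: load  L3 | P0:I, P1:I, P2:S(80), P3:I | bus: none
[15] P3: load  L5 | P0:I, P1:I, P2:S(20), P3:S(20) | bus: BusRd
[16] P0: load  L6 | P0:S(1), P1:I, P2:S(1), P3:I | bus: BusRd,Flush
[17] P2: load  L6 | P0:S(1), P1:I, P2:S(1), P3:I | bus: none
[18] P2: store L6 := 51 | P0:I, P1:I, P2:M(51), P3:I | bus: BusRdX
[19] P3: store L0 := 88 | P0:I, P1:I, P2:I, P3:M(88) | bus: BusRdX
[20] P2: store L3 := 68 | P0:I, P1:I, P2:M(68), P3:I | bus: BusRdX
[21] P3: load  L6 | P0:I, P1:I, P2:S(51), P3:S(51) | bus: BusRd,Flush
[22] P1: store L6 := 34 | P0:I, P1:M(34), P2:I, P3:I | bus: BusRdX
[23] P1: load  L5 | P0:I, P1:S(20), P2:S(20), P3:S(20) | bus: BusRd
[24] P0: store L5 := 46 | P0:M(46), P1:I, P2:I, P3:I | bus: BusRdX
[25] P0: load  L4 | P0:S(63), P1:I, P2:S(63), P3:I | bus: BusRd,Flush
[26] P1: store L5 := 40 | P0:I, P1:M(40), P2:I, P3:I | bus: BusRdX,Flush

invalidations = 3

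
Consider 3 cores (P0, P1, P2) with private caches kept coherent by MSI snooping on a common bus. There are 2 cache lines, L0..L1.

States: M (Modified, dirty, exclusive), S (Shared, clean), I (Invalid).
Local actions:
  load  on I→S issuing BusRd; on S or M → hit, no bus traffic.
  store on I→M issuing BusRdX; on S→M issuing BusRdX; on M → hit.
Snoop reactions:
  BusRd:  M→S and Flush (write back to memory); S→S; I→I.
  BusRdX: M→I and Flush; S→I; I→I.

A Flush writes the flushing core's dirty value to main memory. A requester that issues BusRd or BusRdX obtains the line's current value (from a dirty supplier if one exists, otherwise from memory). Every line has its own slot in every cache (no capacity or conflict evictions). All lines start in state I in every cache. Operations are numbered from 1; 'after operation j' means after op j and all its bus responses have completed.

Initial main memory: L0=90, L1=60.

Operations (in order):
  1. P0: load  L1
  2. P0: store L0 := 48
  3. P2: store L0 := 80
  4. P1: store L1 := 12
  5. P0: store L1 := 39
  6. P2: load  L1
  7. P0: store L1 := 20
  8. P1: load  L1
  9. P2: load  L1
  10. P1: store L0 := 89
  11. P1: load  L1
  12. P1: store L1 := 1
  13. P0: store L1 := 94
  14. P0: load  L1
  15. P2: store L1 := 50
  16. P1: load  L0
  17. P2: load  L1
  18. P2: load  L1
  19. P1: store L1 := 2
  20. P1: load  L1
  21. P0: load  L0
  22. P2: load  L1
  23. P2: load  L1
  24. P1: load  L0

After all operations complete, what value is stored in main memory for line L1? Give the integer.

memory[L1] = 2

  op1 P0: load  L1 → S/I/I on L1; bus BusRd; mem=60
  op2 P0: store L0 := 48 → M/I/I on L0; bus BusRdX; mem=90
  op3 P2: store L0 := 80 → I/I/M on L0; bus BusRdX Flush; mem=48
  op4 P1: store L1 := 12 → I/M/I on L1; bus BusRdX; mem=60
  op5 P0: store L1 := 39 → M/I/I on L1; bus BusRdX Flush; mem=12
  op6 P2: load  L1 → S/I/S on L1; bus BusRd Flush; mem=39
  op7 P0: store L1 := 20 → M/I/I on L1; bus BusRdX; mem=39
  op8 P1: load  L1 → S/S/I on L1; bus BusRd Flush; mem=20
  op9 P2: load  L1 → S/S/S on L1; bus BusRd; mem=20
  op10 P1: store L0 := 89 → I/M/I on L0; bus BusRdX Flush; mem=80
  op11 P1: load  L1 → S/S/S on L1; bus (none); mem=20
  op12 P1: store L1 := 1 → I/M/I on L1; bus BusRdX; mem=20
  op13 P0: store L1 := 94 → M/I/I on L1; bus BusRdX Flush; mem=1
  op14 P0: load  L1 → M/I/I on L1; bus (none); mem=1
  op15 P2: store L1 := 50 → I/I/M on L1; bus BusRdX Flush; mem=94
  op16 P1: load  L0 → I/M/I on L0; bus (none); mem=80
  op17 P2: load  L1 → I/I/M on L1; bus (none); mem=94
  op18 P2: load  L1 → I/I/M on L1; bus (none); mem=94
  op19 P1: store L1 := 2 → I/M/I on L1; bus BusRdX Flush; mem=50
  op20 P1: load  L1 → I/M/I on L1; bus (none); mem=50
  op21 P0: load  L0 → S/S/I on L0; bus BusRd Flush; mem=89
  op22 P2: load  L1 → I/S/S on L1; bus BusRd Flush; mem=2
  op23 P2: load  L1 → I/S/S on L1; bus (none); mem=2
  op24 P1: load  L0 → S/S/I on L0; bus (none); mem=89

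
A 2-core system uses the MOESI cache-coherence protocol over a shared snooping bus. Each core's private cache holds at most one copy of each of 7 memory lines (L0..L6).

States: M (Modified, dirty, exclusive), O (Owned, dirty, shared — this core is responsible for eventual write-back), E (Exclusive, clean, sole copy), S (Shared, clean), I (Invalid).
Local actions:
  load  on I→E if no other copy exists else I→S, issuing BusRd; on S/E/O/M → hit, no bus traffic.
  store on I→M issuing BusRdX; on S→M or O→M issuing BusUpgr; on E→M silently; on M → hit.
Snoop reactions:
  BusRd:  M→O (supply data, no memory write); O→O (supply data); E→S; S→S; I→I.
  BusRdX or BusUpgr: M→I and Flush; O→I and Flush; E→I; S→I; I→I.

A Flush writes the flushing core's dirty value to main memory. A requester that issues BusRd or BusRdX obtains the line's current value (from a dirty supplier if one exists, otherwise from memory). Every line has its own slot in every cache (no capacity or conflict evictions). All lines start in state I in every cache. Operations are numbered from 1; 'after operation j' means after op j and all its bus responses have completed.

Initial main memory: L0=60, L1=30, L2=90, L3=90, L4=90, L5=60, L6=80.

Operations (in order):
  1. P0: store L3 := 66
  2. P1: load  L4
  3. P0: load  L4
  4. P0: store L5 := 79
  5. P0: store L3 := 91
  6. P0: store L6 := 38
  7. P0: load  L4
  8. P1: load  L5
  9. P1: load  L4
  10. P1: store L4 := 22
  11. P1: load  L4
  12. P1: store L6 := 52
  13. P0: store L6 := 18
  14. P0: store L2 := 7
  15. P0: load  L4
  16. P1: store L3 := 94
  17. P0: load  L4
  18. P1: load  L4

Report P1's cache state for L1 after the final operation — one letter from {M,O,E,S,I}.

state = I

  op1 P0: store L3 := 66 → M/I on L3; bus BusRdX; mem=90
  op2 P1: load  L4 → I/E on L4; bus BusRd; mem=90
  op3 P0: load  L4 → S/S on L4; bus BusRd; mem=90
  op4 P0: store L5 := 79 → M/I on L5; bus BusRdX; mem=60
  op5 P0: store L3 := 91 → M/I on L3; bus (none); mem=90
  op6 P0: store L6 := 38 → M/I on L6; bus BusRdX; mem=80
  op7 P0: load  L4 → S/S on L4; bus (none); mem=90
  op8 P1: load  L5 → O/S on L5; bus BusRd; mem=60
  op9 P1: load  L4 → S/S on L4; bus (none); mem=90
  op10 P1: store L4 := 22 → I/M on L4; bus BusUpgr; mem=90
  op11 P1: load  L4 → I/M on L4; bus (none); mem=90
  op12 P1: store L6 := 52 → I/M on L6; bus BusRdX Flush; mem=38
  op13 P0: store L6 := 18 → M/I on L6; bus BusRdX Flush; mem=52
  op14 P0: store L2 := 7 → M/I on L2; bus BusRdX; mem=90
  op15 P0: load  L4 → S/O on L4; bus BusRd; mem=90
  op16 P1: store L3 := 94 → I/M on L3; bus BusRdX Flush; mem=91
  op17 P0: load  L4 → S/O on L4; bus (none); mem=90
  op18 P1: load  L4 → S/O on L4; bus (none); mem=90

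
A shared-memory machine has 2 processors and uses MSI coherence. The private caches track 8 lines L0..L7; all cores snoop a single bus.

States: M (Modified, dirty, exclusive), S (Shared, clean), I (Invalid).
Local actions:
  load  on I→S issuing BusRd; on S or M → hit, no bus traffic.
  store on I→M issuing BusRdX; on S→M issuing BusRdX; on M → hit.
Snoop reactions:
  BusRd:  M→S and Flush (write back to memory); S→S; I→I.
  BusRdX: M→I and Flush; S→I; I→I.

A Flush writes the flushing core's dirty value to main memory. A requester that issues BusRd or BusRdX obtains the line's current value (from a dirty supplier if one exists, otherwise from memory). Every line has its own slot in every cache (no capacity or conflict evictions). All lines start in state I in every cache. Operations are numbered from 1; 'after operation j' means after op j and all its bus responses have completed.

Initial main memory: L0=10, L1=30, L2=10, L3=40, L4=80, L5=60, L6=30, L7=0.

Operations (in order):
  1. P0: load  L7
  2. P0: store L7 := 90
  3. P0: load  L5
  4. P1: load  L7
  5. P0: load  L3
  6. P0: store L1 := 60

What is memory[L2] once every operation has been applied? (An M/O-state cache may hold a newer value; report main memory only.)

memory[L2] = 10

  op1 P0: load  L7 → S/I on L7; bus BusRd; mem=0
  op2 P0: store L7 := 90 → M/I on L7; bus BusRdX; mem=0
  op3 P0: load  L5 → S/I on L5; bus BusRd; mem=60
  op4 P1: load  L7 → S/S on L7; bus BusRd Flush; mem=90
  op5 P0: load  L3 → S/I on L3; bus BusRd; mem=40
  op6 P0: store L1 := 60 → M/I on L1; bus BusRdX; mem=30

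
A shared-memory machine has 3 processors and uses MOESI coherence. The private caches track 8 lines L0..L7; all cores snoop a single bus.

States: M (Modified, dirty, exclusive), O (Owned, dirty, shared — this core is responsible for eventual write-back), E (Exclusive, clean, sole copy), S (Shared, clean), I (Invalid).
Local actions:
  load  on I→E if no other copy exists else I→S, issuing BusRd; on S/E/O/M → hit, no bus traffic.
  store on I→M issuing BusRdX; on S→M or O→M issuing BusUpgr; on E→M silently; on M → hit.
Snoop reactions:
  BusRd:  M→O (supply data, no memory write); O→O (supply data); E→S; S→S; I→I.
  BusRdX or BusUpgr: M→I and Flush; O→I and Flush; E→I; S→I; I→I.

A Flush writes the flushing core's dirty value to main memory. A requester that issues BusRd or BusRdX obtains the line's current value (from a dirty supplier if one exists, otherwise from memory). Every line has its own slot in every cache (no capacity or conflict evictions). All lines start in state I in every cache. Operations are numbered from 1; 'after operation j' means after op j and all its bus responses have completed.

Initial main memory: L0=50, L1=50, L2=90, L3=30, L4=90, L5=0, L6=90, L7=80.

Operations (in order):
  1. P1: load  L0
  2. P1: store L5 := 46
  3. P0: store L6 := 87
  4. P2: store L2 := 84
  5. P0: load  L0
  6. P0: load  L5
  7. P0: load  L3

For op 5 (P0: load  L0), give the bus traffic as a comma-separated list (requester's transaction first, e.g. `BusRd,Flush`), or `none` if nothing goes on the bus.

bus = BusRd

1. P1: load  L0  bus=[BusRd]  L0: P0=I P1=E P2=I  mem[L0]=50
2. P1: store L5 := 46  bus=[BusRdX]  L5: P0=I P1=M P2=I  mem[L5]=0
3. P0: store L6 := 87  bus=[BusRdX]  L6: P0=M P1=I P2=I  mem[L6]=90
4. P2: store L2 := 84  bus=[BusRdX]  L2: P0=I P1=I P2=M  mem[L2]=90
5. P0: load  L0  bus=[BusRd]  L0: P0=S P1=S P2=I  mem[L0]=50
6. P0: load  L5  bus=[BusRd]  L5: P0=S P1=O P2=I  mem[L5]=0
7. P0: load  L3  bus=[BusRd]  L3: P0=E P1=I P2=I  mem[L3]=30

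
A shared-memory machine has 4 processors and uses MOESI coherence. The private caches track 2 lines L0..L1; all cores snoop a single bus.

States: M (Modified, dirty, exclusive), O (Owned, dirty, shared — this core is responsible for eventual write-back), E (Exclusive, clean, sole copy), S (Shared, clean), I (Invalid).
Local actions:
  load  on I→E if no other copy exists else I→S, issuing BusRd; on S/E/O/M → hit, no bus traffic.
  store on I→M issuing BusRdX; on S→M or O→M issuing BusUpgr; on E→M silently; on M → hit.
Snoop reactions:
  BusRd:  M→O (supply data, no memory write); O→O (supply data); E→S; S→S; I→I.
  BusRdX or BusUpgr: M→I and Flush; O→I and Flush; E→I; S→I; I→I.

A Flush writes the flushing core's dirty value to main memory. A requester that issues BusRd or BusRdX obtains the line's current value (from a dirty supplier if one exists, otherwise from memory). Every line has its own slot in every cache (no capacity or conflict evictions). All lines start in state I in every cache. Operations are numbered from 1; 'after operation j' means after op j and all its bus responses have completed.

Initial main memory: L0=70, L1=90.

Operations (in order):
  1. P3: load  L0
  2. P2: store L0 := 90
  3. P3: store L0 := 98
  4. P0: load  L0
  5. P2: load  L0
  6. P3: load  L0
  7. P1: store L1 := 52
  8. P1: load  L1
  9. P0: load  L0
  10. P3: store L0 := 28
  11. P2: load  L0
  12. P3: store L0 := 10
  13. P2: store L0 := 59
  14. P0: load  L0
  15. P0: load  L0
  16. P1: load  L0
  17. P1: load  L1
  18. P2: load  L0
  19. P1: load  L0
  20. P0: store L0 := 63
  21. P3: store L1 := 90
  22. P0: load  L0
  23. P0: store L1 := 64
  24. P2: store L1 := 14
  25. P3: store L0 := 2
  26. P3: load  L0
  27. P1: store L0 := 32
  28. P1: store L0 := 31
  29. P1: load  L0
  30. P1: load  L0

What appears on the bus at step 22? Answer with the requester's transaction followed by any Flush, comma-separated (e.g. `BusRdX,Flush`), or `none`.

bus = none

  op1 P3: load  L0 → I/I/I/E on L0; bus BusRd; mem=70
  op2 P2: store L0 := 90 → I/I/M/I on L0; bus BusRdX; mem=70
  op3 P3: store L0 := 98 → I/I/I/M on L0; bus BusRdX Flush; mem=90
  op4 P0: load  L0 → S/I/I/O on L0; bus BusRd; mem=90
  op5 P2: load  L0 → S/I/S/O on L0; bus BusRd; mem=90
  op6 P3: load  L0 → S/I/S/O on L0; bus (none); mem=90
  op7 P1: store L1 := 52 → I/M/I/I on L1; bus BusRdX; mem=90
  op8 P1: load  L1 → I/M/I/I on L1; bus (none); mem=90
  op9 P0: load  L0 → S/I/S/O on L0; bus (none); mem=90
  op10 P3: store L0 := 28 → I/I/I/M on L0; bus BusUpgr; mem=90
  op11 P2: load  L0 → I/I/S/O on L0; bus BusRd; mem=90
  op12 P3: store L0 := 10 → I/I/I/M on L0; bus BusUpgr; mem=90
  op13 P2: store L0 := 59 → I/I/M/I on L0; bus BusRdX Flush; mem=10
  op14 P0: load  L0 → S/I/O/I on L0; bus BusRd; mem=10
  op15 P0: load  L0 → S/I/O/I on L0; bus (none); mem=10
  op16 P1: load  L0 → S/S/O/I on L0; bus BusRd; mem=10
  op17 P1: load  L1 → I/M/I/I on L1; bus (none); mem=90
  op18 P2: load  L0 → S/S/O/I on L0; bus (none); mem=10
  op19 P1: load  L0 → S/S/O/I on L0; bus (none); mem=10
  op20 P0: store L0 := 63 → M/I/I/I on L0; bus BusUpgr Flush; mem=59
  op21 P3: store L1 := 90 → I/I/I/M on L1; bus BusRdX Flush; mem=52
  op22 P0: load  L0 → M/I/I/I on L0; bus (none); mem=59
  op23 P0: store L1 := 64 → M/I/I/I on L1; bus BusRdX Flush; mem=90
  op24 P2: store L1 := 14 → I/I/M/I on L1; bus BusRdX Flush; mem=64
  op25 P3: store L0 := 2 → I/I/I/M on L0; bus BusRdX Flush; mem=63
  op26 P3: load  L0 → I/I/I/M on L0; bus (none); mem=63
  op27 P1: store L0 := 32 → I/M/I/I on L0; bus BusRdX Flush; mem=2
  op28 P1: store L0 := 31 → I/M/I/I on L0; bus (none); mem=2
  op29 P1: load  L0 → I/M/I/I on L0; bus (none); mem=2
  op30 P1: load  L0 → I/M/I/I on L0; bus (none); mem=2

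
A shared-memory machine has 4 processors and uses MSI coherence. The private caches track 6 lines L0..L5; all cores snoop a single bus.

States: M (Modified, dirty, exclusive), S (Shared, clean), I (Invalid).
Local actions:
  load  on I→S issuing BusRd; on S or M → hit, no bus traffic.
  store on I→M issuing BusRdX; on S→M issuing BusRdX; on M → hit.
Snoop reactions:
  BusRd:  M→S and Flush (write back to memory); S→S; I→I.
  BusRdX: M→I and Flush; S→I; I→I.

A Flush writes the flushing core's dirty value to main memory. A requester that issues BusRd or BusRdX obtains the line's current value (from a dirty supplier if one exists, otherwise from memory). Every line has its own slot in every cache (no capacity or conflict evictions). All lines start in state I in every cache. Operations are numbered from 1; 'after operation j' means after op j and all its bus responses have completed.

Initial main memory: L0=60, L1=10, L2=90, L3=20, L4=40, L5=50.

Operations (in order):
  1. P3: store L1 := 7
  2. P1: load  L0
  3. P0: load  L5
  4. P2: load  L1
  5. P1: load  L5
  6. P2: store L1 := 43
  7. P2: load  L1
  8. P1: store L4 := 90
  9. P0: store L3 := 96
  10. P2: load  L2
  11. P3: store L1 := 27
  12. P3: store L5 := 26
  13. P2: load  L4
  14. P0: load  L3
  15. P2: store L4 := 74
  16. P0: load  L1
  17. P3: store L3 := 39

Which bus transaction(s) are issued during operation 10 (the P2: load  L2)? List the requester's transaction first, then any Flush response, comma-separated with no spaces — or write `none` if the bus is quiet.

bus = BusRd

step 1: P3: store L1 := 7  ⟶  IIIM  (L1)  txn=BusRdX  M[L1]=10
step 2: P1: load  L0  ⟶  ISII  (L0)  txn=BusRd  M[L0]=60
step 3: P0: load  L5  ⟶  SIII  (L5)  txn=BusRd  M[L5]=50
step 4: P2: load  L1  ⟶  IISS  (L1)  txn=BusRd+Flush  M[L1]=7
step 5: P1: load  L5  ⟶  SSII  (L5)  txn=BusRd  M[L5]=50
step 6: P2: store L1 := 43  ⟶  IIMI  (L1)  txn=BusRdX  M[L1]=7
step 7: P2: load  L1  ⟶  IIMI  (L1)  txn=∅  M[L1]=7
step 8: P1: store L4 := 90  ⟶  IMII  (L4)  txn=BusRdX  M[L4]=40
step 9: P0: store L3 := 96  ⟶  MIII  (L3)  txn=BusRdX  M[L3]=20
step 10: P2: load  L2  ⟶  IISI  (L2)  txn=BusRd  M[L2]=90
step 11: P3: store L1 := 27  ⟶  IIIM  (L1)  txn=BusRdX+Flush  M[L1]=43
step 12: P3: store L5 := 26  ⟶  IIIM  (L5)  txn=BusRdX  M[L5]=50
step 13: P2: load  L4  ⟶  ISSI  (L4)  txn=BusRd+Flush  M[L4]=90
step 14: P0: load  L3  ⟶  MIII  (L3)  txn=∅  M[L3]=20
step 15: P2: store L4 := 74  ⟶  IIMI  (L4)  txn=BusRdX  M[L4]=90
step 16: P0: load  L1  ⟶  SIIS  (L1)  txn=BusRd+Flush  M[L1]=27
step 17: P3: store L3 := 39  ⟶  IIIM  (L3)  txn=BusRdX+Flush  M[L3]=96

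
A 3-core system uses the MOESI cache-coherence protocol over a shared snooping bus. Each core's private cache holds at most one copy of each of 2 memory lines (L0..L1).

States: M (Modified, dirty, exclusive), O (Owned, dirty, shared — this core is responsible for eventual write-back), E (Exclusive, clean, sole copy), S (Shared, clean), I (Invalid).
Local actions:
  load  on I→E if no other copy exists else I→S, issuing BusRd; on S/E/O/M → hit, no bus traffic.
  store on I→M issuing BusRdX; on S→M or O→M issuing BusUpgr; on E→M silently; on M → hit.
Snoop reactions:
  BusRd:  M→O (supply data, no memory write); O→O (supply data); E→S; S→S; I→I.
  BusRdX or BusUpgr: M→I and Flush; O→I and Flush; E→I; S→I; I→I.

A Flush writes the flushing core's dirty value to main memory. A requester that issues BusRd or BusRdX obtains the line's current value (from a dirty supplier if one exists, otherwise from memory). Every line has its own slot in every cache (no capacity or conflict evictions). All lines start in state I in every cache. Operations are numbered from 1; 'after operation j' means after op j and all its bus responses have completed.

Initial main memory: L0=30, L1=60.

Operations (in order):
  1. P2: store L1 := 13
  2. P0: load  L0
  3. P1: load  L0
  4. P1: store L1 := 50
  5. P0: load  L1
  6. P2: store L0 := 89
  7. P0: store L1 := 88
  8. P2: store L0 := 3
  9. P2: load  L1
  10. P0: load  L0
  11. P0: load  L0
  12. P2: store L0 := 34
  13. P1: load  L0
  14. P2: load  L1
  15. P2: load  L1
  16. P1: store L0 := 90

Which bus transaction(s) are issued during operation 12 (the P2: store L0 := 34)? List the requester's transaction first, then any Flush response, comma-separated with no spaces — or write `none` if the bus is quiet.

bus = BusUpgr

[1] P2: store L1 := 13 | P0:I, P1:I, P2:M(13) | bus: BusRdX
[2] P0: load  L0 | P0:E(30), P1:I, P2:I | bus: BusRd
[3] P1: load  L0 | P0:S(30), P1:S(30), P2:I | bus: BusRd
[4] P1: store L1 := 50 | P0:I, P1:M(50), P2:I | bus: BusRdX,Flush
[5] P0: load  L1 | P0:S(50), P1:O(50), P2:I | bus: BusRd
[6] P2: store L0 := 89 | P0:I, P1:I, P2:M(89) | bus: BusRdX
[7] P0: store L1 := 88 | P0:M(88), P1:I, P2:I | bus: BusUpgr,Flush
[8] P2: store L0 := 3 | P0:I, P1:I, P2:M(3) | bus: none
[9] P2: load  L1 | P0:O(88), P1:I, P2:S(88) | bus: BusRd
[10] P0: load  L0 | P0:S(3), P1:I, P2:O(3) | bus: BusRd
[11] P0: load  L0 | P0:S(3), P1:I, P2:O(3) | bus: none
[12] P2: store L0 := 34 | P0:I, P1:I, P2:M(34) | bus: BusUpgr
[13] P1: load  L0 | P0:I, P1:S(34), P2:O(34) | bus: BusRd
[14] P2: load  L1 | P0:O(88), P1:I, P2:S(88) | bus: none
[15] P2: load  L1 | P0:O(88), P1:I, P2:S(88) | bus: none
[16] P1: store L0 := 90 | P0:I, P1:M(90), P2:I | bus: BusUpgr,Flush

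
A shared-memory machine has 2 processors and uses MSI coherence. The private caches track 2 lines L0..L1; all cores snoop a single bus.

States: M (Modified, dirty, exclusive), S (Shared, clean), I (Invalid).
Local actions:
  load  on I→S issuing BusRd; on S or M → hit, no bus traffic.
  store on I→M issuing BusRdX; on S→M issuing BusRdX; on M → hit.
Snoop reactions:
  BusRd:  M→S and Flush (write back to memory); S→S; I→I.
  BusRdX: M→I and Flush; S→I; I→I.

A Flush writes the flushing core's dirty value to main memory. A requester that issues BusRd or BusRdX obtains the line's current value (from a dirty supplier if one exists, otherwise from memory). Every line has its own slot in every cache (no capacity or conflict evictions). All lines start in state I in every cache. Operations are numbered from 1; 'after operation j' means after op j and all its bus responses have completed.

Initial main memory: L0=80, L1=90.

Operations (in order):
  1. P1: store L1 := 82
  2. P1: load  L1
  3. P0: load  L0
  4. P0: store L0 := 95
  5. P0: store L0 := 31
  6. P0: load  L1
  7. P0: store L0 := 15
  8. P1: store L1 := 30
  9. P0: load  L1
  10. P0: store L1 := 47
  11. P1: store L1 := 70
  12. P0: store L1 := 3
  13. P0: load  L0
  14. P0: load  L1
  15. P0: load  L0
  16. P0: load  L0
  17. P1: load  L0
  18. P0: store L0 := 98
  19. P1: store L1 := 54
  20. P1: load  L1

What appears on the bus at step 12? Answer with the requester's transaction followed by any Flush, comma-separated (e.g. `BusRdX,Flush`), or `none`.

step 1: P1: store L1 := 82  ⟶  IM  (L1)  txn=BusRdX  M[L1]=90
step 2: P1: load  L1  ⟶  IM  (L1)  txn=∅  M[L1]=90
step 3: P0: load  L0  ⟶  SI  (L0)  txn=BusRd  M[L0]=80
step 4: P0: store L0 := 95  ⟶  MI  (L0)  txn=BusRdX  M[L0]=80
step 5: P0: store L0 := 31  ⟶  MI  (L0)  txn=∅  M[L0]=80
step 6: P0: load  L1  ⟶  SS  (L1)  txn=BusRd+Flush  M[L1]=82
step 7: P0: store L0 := 15  ⟶  MI  (L0)  txn=∅  M[L0]=80
step 8: P1: store L1 := 30  ⟶  IM  (L1)  txn=BusRdX  M[L1]=82
step 9: P0: load  L1  ⟶  SS  (L1)  txn=BusRd+Flush  M[L1]=30
step 10: P0: store L1 := 47  ⟶  MI  (L1)  txn=BusRdX  M[L1]=30
step 11: P1: store L1 := 70  ⟶  IM  (L1)  txn=BusRdX+Flush  M[L1]=47
step 12: P0: store L1 := 3  ⟶  MI  (L1)  txn=BusRdX+Flush  M[L1]=70
step 13: P0: load  L0  ⟶  MI  (L0)  txn=∅  M[L0]=80
step 14: P0: load  L1  ⟶  MI  (L1)  txn=∅  M[L1]=70
step 15: P0: load  L0  ⟶  MI  (L0)  txn=∅  M[L0]=80
step 16: P0: load  L0  ⟶  MI  (L0)  txn=∅  M[L0]=80
step 17: P1: load  L0  ⟶  SS  (L0)  txn=BusRd+Flush  M[L0]=15
step 18: P0: store L0 := 98  ⟶  MI  (L0)  txn=BusRdX  M[L0]=15
step 19: P1: store L1 := 54  ⟶  IM  (L1)  txn=BusRdX+Flush  M[L1]=3
step 20: P1: load  L1  ⟶  IM  (L1)  txn=∅  M[L1]=3

bus = BusRdX,Flush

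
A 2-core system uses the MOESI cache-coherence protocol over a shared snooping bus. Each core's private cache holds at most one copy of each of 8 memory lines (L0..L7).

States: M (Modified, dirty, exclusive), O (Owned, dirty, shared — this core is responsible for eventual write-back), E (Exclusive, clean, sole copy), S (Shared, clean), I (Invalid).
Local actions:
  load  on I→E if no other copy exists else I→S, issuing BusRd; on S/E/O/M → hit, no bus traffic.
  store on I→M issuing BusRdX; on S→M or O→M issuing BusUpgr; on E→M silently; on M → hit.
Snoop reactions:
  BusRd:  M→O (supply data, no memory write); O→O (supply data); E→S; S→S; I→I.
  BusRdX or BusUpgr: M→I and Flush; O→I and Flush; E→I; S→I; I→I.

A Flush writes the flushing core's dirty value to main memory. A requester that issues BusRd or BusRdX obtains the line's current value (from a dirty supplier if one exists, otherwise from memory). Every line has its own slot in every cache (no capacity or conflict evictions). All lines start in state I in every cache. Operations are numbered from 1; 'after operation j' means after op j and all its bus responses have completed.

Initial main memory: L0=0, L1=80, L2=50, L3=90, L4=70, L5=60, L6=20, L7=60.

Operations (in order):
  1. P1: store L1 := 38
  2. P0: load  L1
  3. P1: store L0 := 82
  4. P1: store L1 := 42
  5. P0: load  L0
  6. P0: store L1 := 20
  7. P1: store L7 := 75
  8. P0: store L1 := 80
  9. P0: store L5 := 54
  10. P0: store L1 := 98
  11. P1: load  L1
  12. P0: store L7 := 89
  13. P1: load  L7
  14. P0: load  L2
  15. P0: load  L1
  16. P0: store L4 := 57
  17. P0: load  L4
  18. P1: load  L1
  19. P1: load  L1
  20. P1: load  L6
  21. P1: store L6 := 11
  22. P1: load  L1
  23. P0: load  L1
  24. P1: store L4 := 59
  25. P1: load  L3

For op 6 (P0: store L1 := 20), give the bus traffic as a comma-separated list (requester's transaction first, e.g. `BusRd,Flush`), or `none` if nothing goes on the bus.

bus = BusRdX,Flush

[1] P1: store L1 := 38 | P0:I, P1:M(38) | bus: BusRdX
[2] P0: load  L1 | P0:S(38), P1:O(38) | bus: BusRd
[3] P1: store L0 := 82 | P0:I, P1:M(82) | bus: BusRdX
[4] P1: store L1 := 42 | P0:I, P1:M(42) | bus: BusUpgr
[5] P0: load  L0 | P0:S(82), P1:O(82) | bus: BusRd
[6] P0: store L1 := 20 | P0:M(20), P1:I | bus: BusRdX,Flush
[7] P1: store L7 := 75 | P0:I, P1:M(75) | bus: BusRdX
[8] P0: store L1 := 80 | P0:M(80), P1:I | bus: none
[9] P0: store L5 := 54 | P0:M(54), P1:I | bus: BusRdX
[10] P0: store L1 := 98 | P0:M(98), P1:I | bus: none
[11] P1: load  L1 | P0:O(98), P1:S(98) | bus: BusRd
[12] P0: store L7 := 89 | P0:M(89), P1:I | bus: BusRdX,Flush
[13] P1: load  L7 | P0:O(89), P1:S(89) | bus: BusRd
[14] P0: load  L2 | P0:E(50), P1:I | bus: BusRd
[15] P0: load  L1 | P0:O(98), P1:S(98) | bus: none
[16] P0: store L4 := 57 | P0:M(57), P1:I | bus: BusRdX
[17] P0: load  L4 | P0:M(57), P1:I | bus: none
[18] P1: load  L1 | P0:O(98), P1:S(98) | bus: none
[19] P1: load  L1 | P0:O(98), P1:S(98) | bus: none
[20] P1: load  L6 | P0:I, P1:E(20) | bus: BusRd
[21] P1: store L6 := 11 | P0:I, P1:M(11) | bus: none
[22] P1: load  L1 | P0:O(98), P1:S(98) | bus: none
[23] P0: load  L1 | P0:O(98), P1:S(98) | bus: none
[24] P1: store L4 := 59 | P0:I, P1:M(59) | bus: BusRdX,Flush
[25] P1: load  L3 | P0:I, P1:E(90) | bus: BusRd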